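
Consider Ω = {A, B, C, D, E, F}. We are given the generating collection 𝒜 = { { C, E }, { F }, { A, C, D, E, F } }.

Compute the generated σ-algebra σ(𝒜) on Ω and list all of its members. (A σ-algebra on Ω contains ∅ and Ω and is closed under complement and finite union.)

σ(𝒜) = { ∅, { B }, { F }, { A, D }, { B, F }, { C, E }, { A, B, D }, { A, D, F }, { B, C, E }, { C, E, F }, { A, B, D, F }, { A, C, D, E }, { B, C, E, F }, { A, B, C, D, E }, { A, C, D, E, F }, Ω }

Working:
Seed the family with 𝒜 together with ∅ and Ω: { ∅, { F }, { C, E }, { A, C, D, E, F }, Ω }.
Round 1: 4 new —
  { B }  = complement { A, C, D, E, F }
  { C, E, F }  = { C, E } ∪ { F }
  { A, B, D, F }  = complement { C, E }
  { A, B, C, D, E }  = complement { F }
  (now 9)
Round 2: +4 →
  { B, F }  = { B } ∪ { F }
  { A, B, D }  = complement { C, E, F }
  { B, C, E }  = { B } ∪ { C, E }
  { B, C, E, F }  = { B } ∪ { C, E, F }
  (now 13)
Round 3: 3 new —
  { A, D }  = complement { B, C, E, F }
  { A, D, F }  = complement { B, C, E }
  { A, C, D, E }  = complement { B, F }
  (now 16)
Round 4 adds nothing — fixpoint reached.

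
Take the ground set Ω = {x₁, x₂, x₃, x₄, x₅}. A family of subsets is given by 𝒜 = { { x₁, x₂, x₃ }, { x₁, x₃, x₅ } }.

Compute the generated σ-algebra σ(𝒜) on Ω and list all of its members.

σ(𝒜) (16 sets): { ∅, { x₂ }, { x₄ }, { x₅ }, { x₁, x₃ }, { x₂, x₄ }, { x₂, x₅ }, { x₄, x₅ }, { x₁, x₂, x₃ }, { x₁, x₃, x₄ }, { x₁, x₃, x₅ }, { x₂, x₄, x₅ }, { x₁, x₂, x₃, x₄ }, { x₁, x₂, x₃, x₅ }, { x₁, x₃, x₄, x₅ }, Ω }

Derivation:
Take S₀ = 𝒜 ∪ {∅, Ω} = { ∅, { x₁, x₂, x₃ }, { x₁, x₃, x₅ }, Ω }.
Step 1 adds 3:
  { x₂, x₄ }  = Ω∖{ x₁, x₃, x₅ }
  { x₄, x₅ }  = Ω∖{ x₁, x₂, x₃ }
  { x₁, x₂, x₃, x₅ }  = { x₁, x₂, x₃ } ∪ { x₁, x₃, x₅ }
  [7 total]
Step 2: +4 →
  { x₄ }  = Ω∖{ x₁, x₂, x₃, x₅ }
  { x₂, x₄, x₅ }  = { x₄, x₅ } ∪ { x₂, x₄ }
  { x₁, x₂, x₃, x₄ }  = { x₁, x₂, x₃ } ∪ { x₂, x₄ }
  { x₁, x₃, x₄, x₅ }  = { x₄, x₅ } ∪ { x₁, x₃, x₅ }
  [11 total]
Step 3 (3 new):
  { x₂ }  = Ω∖{ x₁, x₃, x₄, x₅ }
  { x₅ }  = Ω∖{ x₁, x₂, x₃, x₄ }
  { x₁, x₃ }  = Ω∖{ x₂, x₄, x₅ }
  [14 total]
Step 4. New:
  { x₂, x₅ }  = { x₂ } ∪ { x₅ }
  { x₁, x₃, x₄ }  = { x₁, x₃ } ∪ { x₄ }
  [16 total]
Step 5: no new sets; the family is a σ-algebra.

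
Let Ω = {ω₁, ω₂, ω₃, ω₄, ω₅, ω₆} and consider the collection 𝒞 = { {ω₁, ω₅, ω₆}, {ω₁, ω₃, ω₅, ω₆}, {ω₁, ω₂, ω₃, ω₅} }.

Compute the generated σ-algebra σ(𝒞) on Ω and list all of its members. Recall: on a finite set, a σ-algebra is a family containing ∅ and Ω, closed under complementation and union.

Answer: σ(𝒞) = { {}, {ω₂}, {ω₃}, {ω₄}, {ω₆}, {ω₁, ω₅}, {ω₂, ω₃}, {ω₂, ω₄}, {ω₂, ω₆}, {ω₃, ω₄}, {ω₃, ω₆}, {ω₄, ω₆}, {ω₁, ω₂, ω₅}, {ω₁, ω₃, ω₅}, {ω₁, ω₄, ω₅}, {ω₁, ω₅, ω₆}, {ω₂, ω₃, ω₄}, {ω₂, ω₃, ω₆}, {ω₂, ω₄, ω₆}, {ω₃, ω₄, ω₆}, {ω₁, ω₂, ω₃, ω₅}, {ω₁, ω₂, ω₄, ω₅}, {ω₁, ω₂, ω₅, ω₆}, {ω₁, ω₃, ω₄, ω₅}, {ω₁, ω₃, ω₅, ω₆}, {ω₁, ω₄, ω₅, ω₆}, {ω₂, ω₃, ω₄, ω₆}, {ω₁, ω₂, ω₃, ω₄, ω₅}, {ω₁, ω₂, ω₃, ω₅, ω₆}, {ω₁, ω₂, ω₄, ω₅, ω₆}, {ω₁, ω₃, ω₄, ω₅, ω₆}, Ω }

Trace:
Start: 𝒞 ∪ {∅, Ω} = { {}, {ω₁, ω₅, ω₆}, {ω₁, ω₂, ω₃, ω₅}, {ω₁, ω₃, ω₅, ω₆}, Ω }.
Step 1 adds 4:
  {ω₂, ω₄}  = {ω₁, ω₃, ω₅, ω₆}ᶜ
  {ω₄, ω₆}  = {ω₁, ω₂, ω₃, ω₅}ᶜ
  {ω₂, ω₃, ω₄}  = {ω₁, ω₅, ω₆}ᶜ
  {ω₁, ω₂, ω₃, ω₅, ω₆}  = {ω₁, ω₃, ω₅, ω₆} ∪ {ω₁, ω₂, ω₃, ω₅}
  (now 9)
Step 2 adds 7:
  {ω₄}  = {ω₁, ω₂, ω₃, ω₅, ω₆}ᶜ
  {ω₂, ω₄, ω₆}  = {ω₄, ω₆} ∪ {ω₂, ω₄}
  {ω₁, ω₄, ω₅, ω₆}  = {ω₁, ω₅, ω₆} ∪ {ω₄, ω₆}
  {ω₂, ω₃, ω₄, ω₆}  = {ω₂, ω₃, ω₄} ∪ {ω₄, ω₆}
  {ω₁, ω₂, ω₃, ω₄, ω₅}  = {ω₂, ω₃, ω₄} ∪ {ω₁, ω₂, ω₃, ω₅}
  {ω₁, ω₂, ω₄, ω₅, ω₆}  = {ω₁, ω₅, ω₆} ∪ {ω₂, ω₄}
  {ω₁, ω₃, ω₄, ω₅, ω₆}  = {ω₁, ω₃, ω₅, ω₆} ∪ {ω₄, ω₆}
  (now 16)
Step 3: +6 →
  {ω₂}  = {ω₁, ω₃, ω₄, ω₅, ω₆}ᶜ
  {ω₃}  = {ω₁, ω₂, ω₄, ω₅, ω₆}ᶜ
  {ω₆}  = {ω₁, ω₂, ω₃, ω₄, ω₅}ᶜ
  {ω₁, ω₅}  = {ω₂, ω₃, ω₄, ω₆}ᶜ
  {ω₂, ω₃}  = {ω₁, ω₄, ω₅, ω₆}ᶜ
  {ω₁, ω₃, ω₅}  = {ω₂, ω₄, ω₆}ᶜ
  (now 22)
Step 4. New:
  {ω₂, ω₆}  = {ω₂} ∪ {ω₆}
  {ω₃, ω₄}  = {ω₃} ∪ {ω₄}
  {ω₃, ω₆}  = {ω₆} ∪ {ω₃}
  {ω₁, ω₂, ω₅}  = {ω₂} ∪ {ω₁, ω₅}
  {ω₁, ω₄, ω₅}  = {ω₁, ω₅} ∪ {ω₄}
  {ω₂, ω₃, ω₆}  = {ω₆} ∪ {ω₂, ω₃}
  {ω₃, ω₄, ω₆}  = {ω₃} ∪ {ω₄, ω₆}
  {ω₁, ω₂, ω₄, ω₅}  = {ω₁, ω₅} ∪ {ω₂, ω₄}
  {ω₁, ω₂, ω₅, ω₆}  = {ω₂} ∪ {ω₁, ω₅, ω₆}
  {ω₁, ω₃, ω₄, ω₅}  = {ω₁, ω₃, ω₅} ∪ {ω₄}
  (now 32)
After Step 5 the family is unchanged; done.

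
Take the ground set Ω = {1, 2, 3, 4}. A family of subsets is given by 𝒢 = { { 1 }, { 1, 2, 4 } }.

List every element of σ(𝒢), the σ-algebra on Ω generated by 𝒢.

Answer: σ(𝒢) = { {  }, { 1 }, { 3 }, { 1, 3 }, { 2, 4 }, { 1, 2, 4 }, { 2, 3, 4 }, Ω }

Trace:
Start: 𝒢 ∪ {∅, Ω} = { {  }, { 1 }, { 1, 2, 4 }, Ω }.
Step 1. New:
  { 3 }  = Ω∖{ 1, 2, 4 }
  { 2, 3, 4 }  = Ω∖{ 1 }
  — 6 sets.
Step 2 adds 1:
  { 1, 3 }  = { 3 } ∪ { 1 }
  — 7 sets.
Step 3: +1 →
  { 2, 4 }  = Ω∖{ 1, 3 }
  — 8 sets.
Step 4: already closed under ᶜ and ∪.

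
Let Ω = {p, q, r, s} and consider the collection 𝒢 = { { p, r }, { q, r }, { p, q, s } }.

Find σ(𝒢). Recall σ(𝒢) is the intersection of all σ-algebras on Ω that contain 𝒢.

σ(𝒢) = { ∅, { p }, { q }, { r }, { s }, { p, q }, { p, r }, { p, s }, { q, r }, { q, s }, { r, s }, { p, q, r }, { p, q, s }, { p, r, s }, { q, r, s }, Ω }

Derivation:
Take S₀ = 𝒢 ∪ {∅, Ω} = { ∅, { p, r }, { q, r }, { p, q, s }, Ω }.
Round 1. New:
  { r }  = { p, q, s }ᶜ
  { p, s }  = { q, r }ᶜ
  { q, s }  = { p, r }ᶜ
  { p, q, r }  = { q, r } ∪ { p, r }
  (now 9)
Round 2 adds 3:
  { s }  = { p, q, r }ᶜ
  { p, r, s }  = { r } ∪ { p, s }
  { q, r, s }  = { r } ∪ { q, s }
  (now 12)
Round 3 adds 3:
  { p }  = { q, r, s }ᶜ
  { q }  = { p, r, s }ᶜ
  { r, s }  = { r } ∪ { s }
  (now 15)
Round 4: 1 new —
  { p, q }  = { r, s }ᶜ
  (now 16)
Round 5: closed — nothing new.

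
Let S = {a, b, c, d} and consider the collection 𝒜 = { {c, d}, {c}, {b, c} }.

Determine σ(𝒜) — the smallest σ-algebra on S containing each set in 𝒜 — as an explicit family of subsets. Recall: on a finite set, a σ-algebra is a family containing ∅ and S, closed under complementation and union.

σ(𝒜) = { ∅, {a}, {b}, {c}, {d}, {a, b}, {a, c}, {a, d}, {b, c}, {b, d}, {c, d}, {a, b, c}, {a, b, d}, {a, c, d}, {b, c, d}, S }

Derivation:
Take S₀ = 𝒜 ∪ {∅, S} = { ∅, {c}, {b, c}, {c, d}, S }.
Step 1: +4 →
  {a, b}  = S∖{c, d}
  {a, d}  = S∖{b, c}
  {a, b, d}  = S∖{c}
  {b, c, d}  = {c, d} ∪ {b, c}
  [9 total]
Step 2. New:
  {a}  = S∖{b, c, d}
  {a, b, c}  = {a, b} ∪ {c}
  {a, c, d}  = {c, d} ∪ {a, d}
  [12 total]
Step 3: 3 new —
  {b}  = S∖{a, c, d}
  {d}  = S∖{a, b, c}
  {a, c}  = {c} ∪ {a}
  [15 total]
Step 4 adds 1:
  {b, d}  = S∖{a, c}
  [16 total]
After Step 5 the family is unchanged; done.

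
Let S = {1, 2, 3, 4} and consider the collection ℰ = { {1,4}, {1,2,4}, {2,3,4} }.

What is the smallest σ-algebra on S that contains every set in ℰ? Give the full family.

Answer: σ(ℰ) = { ∅, {1}, {2}, {3}, {4}, {1,2}, {1,3}, {1,4}, {2,3}, {2,4}, {3,4}, {1,2,3}, {1,2,4}, {1,3,4}, {2,3,4}, S }

Check:
Initial family (5 sets): { ∅, {1,4}, {1,2,4}, {2,3,4}, S }.
Round 1: +3 →
  {1}  = ᶜ of {2,3,4}
  {3}  = ᶜ of {1,2,4}
  {2,3}  = ᶜ of {1,4}
  (now 8)
Round 2 adds 3:
  {1,3}  = {3} ∪ {1}
  {1,2,3}  = {2,3} ∪ {1}
  {1,3,4}  = {3} ∪ {1,4}
  (now 11)
Round 3. New:
  {2}  = ᶜ of {1,3,4}
  {4}  = ᶜ of {1,2,3}
  {2,4}  = ᶜ of {1,3}
  (now 14)
Round 4. New:
  {1,2}  = {2} ∪ {1}
  {3,4}  = {3} ∪ {4}
  (now 16)
Round 5: no new sets; the family is a σ-algebra.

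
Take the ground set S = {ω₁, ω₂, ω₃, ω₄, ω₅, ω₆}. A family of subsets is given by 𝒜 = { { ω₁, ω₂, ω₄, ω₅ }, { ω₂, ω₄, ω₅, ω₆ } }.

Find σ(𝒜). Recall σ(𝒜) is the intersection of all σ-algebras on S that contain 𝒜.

Start: 𝒜 ∪ {∅, S} = { ∅, { ω₁, ω₂, ω₄, ω₅ }, { ω₂, ω₄, ω₅, ω₆ }, S }.
Round 1 adds 3:
  { ω₁, ω₃ }  = S∖{ ω₂, ω₄, ω₅, ω₆ }
  { ω₃, ω₆ }  = S∖{ ω₁, ω₂, ω₄, ω₅ }
  { ω₁, ω₂, ω₄, ω₅, ω₆ }  = { ω₂, ω₄, ω₅, ω₆ } ∪ { ω₁, ω₂, ω₄, ω₅ }
  — 7 sets.
Round 2: 4 new —
  { ω₃ }  = S∖{ ω₁, ω₂, ω₄, ω₅, ω₆ }
  { ω₁, ω₃, ω₆ }  = { ω₁, ω₃ } ∪ { ω₃, ω₆ }
  { ω₁, ω₂, ω₃, ω₄, ω₅ }  = { ω₁, ω₃ } ∪ { ω₁, ω₂, ω₄, ω₅ }
  { ω₂, ω₃, ω₄, ω₅, ω₆ }  = { ω₂, ω₄, ω₅, ω₆ } ∪ { ω₃, ω₆ }
  — 11 sets.
Round 3 (3 new):
  { ω₁ }  = S∖{ ω₂, ω₃, ω₄, ω₅, ω₆ }
  { ω₆ }  = S∖{ ω₁, ω₂, ω₃, ω₄, ω₅ }
  { ω₂, ω₄, ω₅ }  = S∖{ ω₁, ω₃, ω₆ }
  — 14 sets.
Round 4 (2 new):
  { ω₁, ω₆ }  = { ω₁ } ∪ { ω₆ }
  { ω₂, ω₃, ω₄, ω₅ }  = { ω₃ } ∪ { ω₂, ω₄, ω₅ }
  — 16 sets.
Round 5: already closed under ᶜ and ∪.

Therefore σ(𝒜) = { ∅, { ω₁ }, { ω₃ }, { ω₆ }, { ω₁, ω₃ }, { ω₁, ω₆ }, { ω₃, ω₆ }, { ω₁, ω₃, ω₆ }, { ω₂, ω₄, ω₅ }, { ω₁, ω₂, ω₄, ω₅ }, { ω₂, ω₃, ω₄, ω₅ }, { ω₂, ω₄, ω₅, ω₆ }, { ω₁, ω₂, ω₃, ω₄, ω₅ }, { ω₁, ω₂, ω₄, ω₅, ω₆ }, { ω₂, ω₃, ω₄, ω₅, ω₆ }, S } (|σ(𝒜)| = 16).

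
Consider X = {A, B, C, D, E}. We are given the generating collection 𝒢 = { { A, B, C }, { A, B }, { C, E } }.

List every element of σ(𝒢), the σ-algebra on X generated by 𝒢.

σ(𝒢) = { {  }, { C }, { D }, { E }, { A, B }, { C, D }, { C, E }, { D, E }, { A, B, C }, { A, B, D }, { A, B, E }, { C, D, E }, { A, B, C, D }, { A, B, C, E }, { A, B, D, E }, X }

Trace:
Start: 𝒢 ∪ {∅, X} = { {  }, { A, B }, { C, E }, { A, B, C }, X }.
Pass 1: 4 new —
  { D, E }  = ᶜ of { A, B, C }
  { A, B, D }  = ᶜ of { C, E }
  { C, D, E }  = ᶜ of { A, B }
  { A, B, C, E }  = { A, B, C } ∪ { C, E }
  — 9 sets.
Pass 2: 3 new —
  { D }  = ᶜ of { A, B, C, E }
  { A, B, C, D }  = { A, B, C } ∪ { A, B, D }
  { A, B, D, E }  = { A, B } ∪ { D, E }
  — 12 sets.
Pass 3 (2 new):
  { C }  = ᶜ of { A, B, D, E }
  { E }  = ᶜ of { A, B, C, D }
  — 14 sets.
Pass 4: 2 new —
  { C, D }  = { C } ∪ { D }
  { A, B, E }  = { A, B } ∪ { E }
  — 16 sets.
Pass 5: already closed under ᶜ and ∪.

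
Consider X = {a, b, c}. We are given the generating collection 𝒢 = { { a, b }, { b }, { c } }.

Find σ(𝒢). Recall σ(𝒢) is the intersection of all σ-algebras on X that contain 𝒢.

Initial family (5 sets): { ∅, { b }, { c }, { a, b }, X }.
Step 1 adds 2:
  { a, c }  = X∖{ b }
  { b, c }  = { c } ∪ { b }
Step 2. New:
  { a }  = X∖{ b, c }
Step 3: no new sets; the family is a σ-algebra.

Hence σ(𝒢) has 8 members: { ∅, { a }, { b }, { c }, { a, b }, { a, c }, { b, c }, X }.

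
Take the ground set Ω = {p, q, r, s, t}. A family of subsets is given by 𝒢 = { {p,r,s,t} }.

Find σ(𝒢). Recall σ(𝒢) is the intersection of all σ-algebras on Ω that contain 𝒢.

Start: 𝒢 ∪ {∅, Ω} = { ∅, {p,r,s,t}, Ω }.
Iteration 1. New:
  {q}  = {p,r,s,t}ᶜ
  [4 total]
Iteration 2: stable.

σ(𝒢) = { ∅, {q}, {p,r,s,t}, Ω }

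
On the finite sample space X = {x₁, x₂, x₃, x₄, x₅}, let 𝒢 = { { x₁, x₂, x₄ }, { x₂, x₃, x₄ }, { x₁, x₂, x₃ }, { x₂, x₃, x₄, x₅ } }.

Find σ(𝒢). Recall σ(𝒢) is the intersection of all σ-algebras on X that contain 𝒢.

Seed the family with 𝒢 together with ∅ and X: { ∅, { x₁, x₂, x₃ }, { x₁, x₂, x₄ }, { x₂, x₃, x₄ }, { x₂, x₃, x₄, x₅ }, X }.
Round 1. New:
  { x₁ }  = X∖{ x₂, x₃, x₄, x₅ }
  { x₁, x₅ }  = X∖{ x₂, x₃, x₄ }
  { x₃, x₅ }  = X∖{ x₁, x₂, x₄ }
  { x₄, x₅ }  = X∖{ x₁, x₂, x₃ }
  { x₁, x₂, x₃, x₄ }  = { x₁, x₂, x₃ } ∪ { x₂, x₃, x₄ }
  |family| = 11
Round 2: 6 new —
  { x₅ }  = X∖{ x₁, x₂, x₃, x₄ }
  { x₁, x₃, x₅ }  = { x₁, x₅ } ∪ { x₃, x₅ }
  { x₁, x₄, x₅ }  = { x₄, x₅ } ∪ { x₁, x₅ }
  { x₃, x₄, x₅ }  = { x₄, x₅ } ∪ { x₃, x₅ }
  { x₁, x₂, x₃, x₅ }  = { x₁, x₂, x₃ } ∪ { x₁, x₅ }
  { x₁, x₂, x₄, x₅ }  = { x₁, x₂, x₄ } ∪ { x₄, x₅ }
  |family| = 17
Round 3: 6 new —
  { x₃ }  = X∖{ x₁, x₂, x₄, x₅ }
  { x₄ }  = X∖{ x₁, x₂, x₃, x₅ }
  { x₁, x₂ }  = X∖{ x₃, x₄, x₅ }
  { x₂, x₃ }  = X∖{ x₁, x₄, x₅ }
  { x₂, x₄ }  = X∖{ x₁, x₃, x₅ }
  { x₁, x₃, x₄, x₅ }  = { x₄, x₅ } ∪ { x₁, x₃, x₅ }
  |family| = 23
Round 4: 7 new —
  { x₂ }  = X∖{ x₁, x₃, x₄, x₅ }
  { x₁, x₃ }  = { x₃ } ∪ { x₁ }
  { x₁, x₄ }  = { x₄ } ∪ { x₁ }
  { x₃, x₄ }  = { x₃ } ∪ { x₄ }
  { x₁, x₂, x₅ }  = { x₁, x₂ } ∪ { x₅ }
  { x₂, x₃, x₅ }  = { x₅ } ∪ { x₂, x₃ }
  { x₂, x₄, x₅ }  = { x₅ } ∪ { x₂, x₄ }
  |family| = 30
Round 5 adds 2:
  { x₂, x₅ }  = { x₂ } ∪ { x₅ }
  { x₁, x₃, x₄ }  = { x₃, x₄ } ∪ { x₁, x₄ }
  |family| = 32
Round 6: stable.

|σ(𝒢)| = 32.  σ(𝒢) = { ∅, { x₁ }, { x₂ }, { x₃ }, { x₄ }, { x₅ }, { x₁, x₂ }, { x₁, x₃ }, { x₁, x₄ }, { x₁, x₅ }, { x₂, x₃ }, { x₂, x₄ }, { x₂, x₅ }, { x₃, x₄ }, { x₃, x₅ }, { x₄, x₅ }, { x₁, x₂, x₃ }, { x₁, x₂, x₄ }, { x₁, x₂, x₅ }, { x₁, x₃, x₄ }, { x₁, x₃, x₅ }, { x₁, x₄, x₅ }, { x₂, x₃, x₄ }, { x₂, x₃, x₅ }, { x₂, x₄, x₅ }, { x₃, x₄, x₅ }, { x₁, x₂, x₃, x₄ }, { x₁, x₂, x₃, x₅ }, { x₁, x₂, x₄, x₅ }, { x₁, x₃, x₄, x₅ }, { x₂, x₃, x₄, x₅ }, X }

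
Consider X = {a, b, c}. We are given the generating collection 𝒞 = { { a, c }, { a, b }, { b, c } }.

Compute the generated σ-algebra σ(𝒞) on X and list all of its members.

|σ(𝒞)| = 8.  σ(𝒞) = { ∅, { a }, { b }, { c }, { a, b }, { a, c }, { b, c }, X }

Working:
Start: 𝒞 ∪ {∅, X} = { ∅, { a, b }, { a, c }, { b, c }, X }.
Iteration 1: +3 →
  { a }  = complement { b, c }
  { b }  = complement { a, c }
  { c }  = complement { a, b }
  [8 total]
Iteration 2: no new sets; the family is a σ-algebra.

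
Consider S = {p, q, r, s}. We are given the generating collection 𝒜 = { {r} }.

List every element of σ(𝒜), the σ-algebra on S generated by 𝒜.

σ(𝒜) = { {}, {r}, {p, q, s}, S }

Check:
Start: 𝒜 ∪ {∅, S} = { {}, {r}, S }.
Pass 1. New:
  {p, q, s}  = {r}ᶜ
Pass 2: stable.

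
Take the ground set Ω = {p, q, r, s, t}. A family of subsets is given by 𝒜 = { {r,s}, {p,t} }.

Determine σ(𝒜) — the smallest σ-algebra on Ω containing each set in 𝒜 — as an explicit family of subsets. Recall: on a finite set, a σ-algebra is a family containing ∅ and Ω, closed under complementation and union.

Answer: σ(𝒜) = { ∅, {q}, {p,t}, {r,s}, {p,q,t}, {q,r,s}, {p,r,s,t}, Ω }

Check:
Take S₀ = 𝒜 ∪ {∅, Ω} = { ∅, {p,t}, {r,s}, Ω }.
Iteration 1 adds 3:
  {p,q,t}  = {r,s}ᶜ
  {q,r,s}  = {p,t}ᶜ
  {p,r,s,t}  = {r,s} ∪ {p,t}
  (now 7)
Iteration 2: +1 →
  {q}  = {p,r,s,t}ᶜ
  (now 8)
After Iteration 3 the family is unchanged; done.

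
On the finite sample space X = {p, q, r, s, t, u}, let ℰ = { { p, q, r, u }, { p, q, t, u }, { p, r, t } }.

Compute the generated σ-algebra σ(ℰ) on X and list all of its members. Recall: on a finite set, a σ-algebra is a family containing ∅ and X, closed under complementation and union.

Begin from { {}, { p, r, t }, { p, q, r, u }, { p, q, t, u }, X } (that is, ℰ plus ∅ and X).
Pass 1 (4 new):
  { r, s }  = ᶜ of { p, q, t, u }
  { s, t }  = ᶜ of { p, q, r, u }
  { q, s, u }  = ᶜ of { p, r, t }
  { p, q, r, t, u }  = { p, r, t } ∪ { p, q, r, u }
  |family| = 9
Pass 2: +7 →
  { s }  = ᶜ of { p, q, r, t, u }
  { r, s, t }  = { r, s } ∪ { s, t }
  { p, r, s, t }  = { r, s } ∪ { p, r, t }
  { q, r, s, u }  = { q, s, u } ∪ { r, s }
  { q, s, t, u }  = { q, s, u } ∪ { s, t }
  { p, q, r, s, u }  = { q, s, u } ∪ { p, q, r, u }
  { p, q, s, t, u }  = { q, s, u } ∪ { p, q, t, u }
  |family| = 16
Pass 3. New:
  { r }  = ᶜ of { p, q, s, t, u }
  { t }  = ᶜ of { p, q, r, s, u }
  { p, r }  = ᶜ of { q, s, t, u }
  { p, t }  = ᶜ of { q, r, s, u }
  { q, u }  = ᶜ of { p, r, s, t }
  { p, q, u }  = ᶜ of { r, s, t }
  { q, r, s, t, u }  = { s, t } ∪ { q, r, s, u }
  |family| = 23
Pass 4: 7 new —
  { p }  = ᶜ of { q, r, s, t, u }
  { r, t }  = { t } ∪ { r }
  { p, r, s }  = { r, s } ∪ { p, r }
  { p, s, t }  = { s, t } ∪ { p, t }
  { q, r, u }  = { q, u } ∪ { r }
  { q, t, u }  = { q, u } ∪ { t }
  { p, q, s, u }  = { q, s, u } ∪ { p, q, u }
  |family| = 30
Pass 5. New:
  { p, s }  = { p } ∪ { s }
  { q, r, t, u }  = { q, r, u } ∪ { q, t, u }
  |family| = 32
After Pass 6 the family is unchanged; done.

Therefore σ(ℰ) = { {}, { p }, { r }, { s }, { t }, { p, r }, { p, s }, { p, t }, { q, u }, { r, s }, { r, t }, { s, t }, { p, q, u }, { p, r, s }, { p, r, t }, { p, s, t }, { q, r, u }, { q, s, u }, { q, t, u }, { r, s, t }, { p, q, r, u }, { p, q, s, u }, { p, q, t, u }, { p, r, s, t }, { q, r, s, u }, { q, r, t, u }, { q, s, t, u }, { p, q, r, s, u }, { p, q, r, t, u }, { p, q, s, t, u }, { q, r, s, t, u }, X } (|σ(ℰ)| = 32).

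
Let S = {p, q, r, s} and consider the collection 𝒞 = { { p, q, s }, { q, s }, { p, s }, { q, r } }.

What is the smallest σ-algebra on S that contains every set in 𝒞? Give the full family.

Start: 𝒞 ∪ {∅, S} = { {}, { p, s }, { q, r }, { q, s }, { p, q, s }, S }.
Iteration 1: 3 new —
  { r }  = complement { p, q, s }
  { p, r }  = complement { q, s }
  { q, r, s }  = { q, r } ∪ { q, s }
  |family| = 9
Iteration 2: 3 new —
  { p }  = complement { q, r, s }
  { p, q, r }  = { q, r } ∪ { p, r }
  { p, r, s }  = { r } ∪ { p, s }
  |family| = 12
Iteration 3. New:
  { q }  = complement { p, r, s }
  { s }  = complement { p, q, r }
  |family| = 14
Iteration 4 adds 2:
  { p, q }  = { q } ∪ { p }
  { r, s }  = { r } ∪ { s }
  |family| = 16
Iteration 5: stable.

σ(𝒞) = { {}, { p }, { q }, { r }, { s }, { p, q }, { p, r }, { p, s }, { q, r }, { q, s }, { r, s }, { p, q, r }, { p, q, s }, { p, r, s }, { q, r, s }, S }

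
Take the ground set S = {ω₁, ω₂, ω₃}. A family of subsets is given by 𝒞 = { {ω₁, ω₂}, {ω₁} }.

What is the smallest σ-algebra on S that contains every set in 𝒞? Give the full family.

σ(𝒞) (8 sets): { {}, {ω₁}, {ω₂}, {ω₃}, {ω₁, ω₂}, {ω₁, ω₃}, {ω₂, ω₃}, S }

Trace:
Begin from { {}, {ω₁}, {ω₁, ω₂}, S } (that is, 𝒞 plus ∅ and S).
Round 1 adds 2:
  {ω₃}  = ᶜ of {ω₁, ω₂}
  {ω₂, ω₃}  = ᶜ of {ω₁}
  — 6 sets.
Round 2: 1 new —
  {ω₁, ω₃}  = {ω₃} ∪ {ω₁}
  — 7 sets.
Round 3 (1 new):
  {ω₂}  = ᶜ of {ω₁, ω₃}
  — 8 sets.
Round 4: stable.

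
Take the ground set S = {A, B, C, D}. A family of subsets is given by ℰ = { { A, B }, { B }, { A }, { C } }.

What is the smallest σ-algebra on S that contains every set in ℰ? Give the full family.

Begin from { {}, { A }, { B }, { C }, { A, B }, S } (that is, ℰ plus ∅ and S).
Iteration 1 (7 new):
  { A, C }  = { C } ∪ { A }
  { B, C }  = { C } ∪ { B }
  { C, D }  = complement { A, B }
  { A, B, C }  = { C } ∪ { A, B }
  { A, B, D }  = complement { C }
  { A, C, D }  = complement { B }
  { B, C, D }  = complement { A }
  |family| = 13
Iteration 2: +3 →
  { D }  = complement { A, B, C }
  { A, D }  = complement { B, C }
  { B, D }  = complement { A, C }
  |family| = 16
Iteration 3 adds nothing — fixpoint reached.

σ(ℰ) = { {}, { A }, { B }, { C }, { D }, { A, B }, { A, C }, { A, D }, { B, C }, { B, D }, { C, D }, { A, B, C }, { A, B, D }, { A, C, D }, { B, C, D }, S }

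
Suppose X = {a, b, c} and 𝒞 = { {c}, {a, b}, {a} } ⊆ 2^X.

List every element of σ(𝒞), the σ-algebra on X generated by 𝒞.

σ(𝒞) = { {}, {a}, {b}, {c}, {a, b}, {a, c}, {b, c}, X }

Trace:
Start: 𝒞 ∪ {∅, X} = { {}, {a}, {c}, {a, b}, X }.
Round 1: 2 new —
  {a, c}  = {c} ∪ {a}
  {b, c}  = complement {a}
Round 2 (1 new):
  {b}  = complement {a, c}
Round 3: closed — nothing new.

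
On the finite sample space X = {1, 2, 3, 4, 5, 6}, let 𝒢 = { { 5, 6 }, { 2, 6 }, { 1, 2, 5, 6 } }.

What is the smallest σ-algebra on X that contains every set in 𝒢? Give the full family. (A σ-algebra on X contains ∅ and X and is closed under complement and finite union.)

|σ(𝒢)| = 32.  σ(𝒢) = { {  }, { 1 }, { 2 }, { 5 }, { 6 }, { 1, 2 }, { 1, 5 }, { 1, 6 }, { 2, 5 }, { 2, 6 }, { 3, 4 }, { 5, 6 }, { 1, 2, 5 }, { 1, 2, 6 }, { 1, 3, 4 }, { 1, 5, 6 }, { 2, 3, 4 }, { 2, 5, 6 }, { 3, 4, 5 }, { 3, 4, 6 }, { 1, 2, 3, 4 }, { 1, 2, 5, 6 }, { 1, 3, 4, 5 }, { 1, 3, 4, 6 }, { 2, 3, 4, 5 }, { 2, 3, 4, 6 }, { 3, 4, 5, 6 }, { 1, 2, 3, 4, 5 }, { 1, 2, 3, 4, 6 }, { 1, 3, 4, 5, 6 }, { 2, 3, 4, 5, 6 }, X }

Check:
Seed the family with 𝒢 together with ∅ and X: { {  }, { 2, 6 }, { 5, 6 }, { 1, 2, 5, 6 }, X }.
Iteration 1. New:
  { 3, 4 }  = { 1, 2, 5, 6 }ᶜ
  { 2, 5, 6 }  = { 5, 6 } ∪ { 2, 6 }
  { 1, 2, 3, 4 }  = { 5, 6 }ᶜ
  { 1, 3, 4, 5 }  = { 2, 6 }ᶜ
  (now 9)
Iteration 2: 7 new —
  { 1, 3, 4 }  = { 2, 5, 6 }ᶜ
  { 2, 3, 4, 6 }  = { 3, 4 } ∪ { 2, 6 }
  { 3, 4, 5, 6 }  = { 3, 4 } ∪ { 5, 6 }
  { 1, 2, 3, 4, 5 }  = { 1, 3, 4, 5 } ∪ { 1, 2, 3, 4 }
  { 1, 2, 3, 4, 6 }  = { 2, 6 } ∪ { 1, 2, 3, 4 }
  { 1, 3, 4, 5, 6 }  = { 5, 6 } ∪ { 1, 3, 4, 5 }
  { 2, 3, 4, 5, 6 }  = { 3, 4 } ∪ { 2, 5, 6 }
  (now 16)
Iteration 3: 6 new —
  { 1 }  = { 2, 3, 4, 5, 6 }ᶜ
  { 2 }  = { 1, 3, 4, 5, 6 }ᶜ
  { 5 }  = { 1, 2, 3, 4, 6 }ᶜ
  { 6 }  = { 1, 2, 3, 4, 5 }ᶜ
  { 1, 2 }  = { 3, 4, 5, 6 }ᶜ
  { 1, 5 }  = { 2, 3, 4, 6 }ᶜ
  (now 22)
Iteration 4 (9 new):
  { 1, 6 }  = { 6 } ∪ { 1 }
  { 2, 5 }  = { 2 } ∪ { 5 }
  { 1, 2, 5 }  = { 1, 2 } ∪ { 5 }
  { 1, 2, 6 }  = { 1, 2 } ∪ { 2, 6 }
  { 1, 5, 6 }  = { 5, 6 } ∪ { 1, 5 }
  { 2, 3, 4 }  = { 3, 4 } ∪ { 2 }
  { 3, 4, 5 }  = { 3, 4 } ∪ { 5 }
  { 3, 4, 6 }  = { 3, 4 } ∪ { 6 }
  { 1, 3, 4, 6 }  = { 6 } ∪ { 1, 3, 4 }
  (now 31)
Iteration 5 (1 new):
  { 2, 3, 4, 5 }  = { 1, 6 }ᶜ
  (now 32)
After Iteration 6 the family is unchanged; done.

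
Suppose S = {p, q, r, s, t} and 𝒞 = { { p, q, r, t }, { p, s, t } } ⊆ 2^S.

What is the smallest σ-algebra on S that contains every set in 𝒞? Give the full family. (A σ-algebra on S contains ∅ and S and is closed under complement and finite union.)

σ(𝒞) (8 sets): { {  }, { s }, { p, t }, { q, r }, { p, s, t }, { q, r, s }, { p, q, r, t }, S }

Working:
Begin from { {  }, { p, s, t }, { p, q, r, t }, S } (that is, 𝒞 plus ∅ and S).
Iteration 1 (2 new):
  { s }  = complement { p, q, r, t }
  { q, r }  = complement { p, s, t }
  |family| = 6
Iteration 2 (1 new):
  { q, r, s }  = { q, r } ∪ { s }
  |family| = 7
Iteration 3: 1 new —
  { p, t }  = complement { q, r, s }
  |family| = 8
Iteration 4: stable.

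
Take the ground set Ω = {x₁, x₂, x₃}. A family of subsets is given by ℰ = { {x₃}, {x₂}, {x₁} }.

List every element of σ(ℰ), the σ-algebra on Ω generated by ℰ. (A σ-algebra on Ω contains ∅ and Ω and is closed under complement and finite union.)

|σ(ℰ)| = 8.  σ(ℰ) = { ∅, {x₁}, {x₂}, {x₃}, {x₁,x₂}, {x₁,x₃}, {x₂,x₃}, Ω }

Working:
Take S₀ = ℰ ∪ {∅, Ω} = { ∅, {x₁}, {x₂}, {x₃}, Ω }.
Round 1: 3 new —
  {x₁,x₂}  = complement {x₃}
  {x₁,x₃}  = complement {x₂}
  {x₂,x₃}  = complement {x₁}
  — 8 sets.
Round 2: closed — nothing new.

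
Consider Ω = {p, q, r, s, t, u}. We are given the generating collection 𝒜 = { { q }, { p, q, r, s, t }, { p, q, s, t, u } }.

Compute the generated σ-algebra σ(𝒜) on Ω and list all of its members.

Answer: σ(𝒜) = { {  }, { q }, { r }, { u }, { q, r }, { q, u }, { r, u }, { p, s, t }, { q, r, u }, { p, q, s, t }, { p, r, s, t }, { p, s, t, u }, { p, q, r, s, t }, { p, q, s, t, u }, { p, r, s, t, u }, Ω }

Trace:
Seed the family with 𝒜 together with ∅ and Ω: { {  }, { q }, { p, q, r, s, t }, { p, q, s, t, u }, Ω }.
Step 1. New:
  { r }  = { p, q, s, t, u }ᶜ
  { u }  = { p, q, r, s, t }ᶜ
  { p, r, s, t, u }  = { q }ᶜ
  |family| = 8
Step 2: 3 new —
  { q, r }  = { r } ∪ { q }
  { q, u }  = { q } ∪ { u }
  { r, u }  = { r } ∪ { u }
  |family| = 11
Step 3: 4 new —
  { q, r, u }  = { r } ∪ { q, u }
  { p, q, s, t }  = { r, u }ᶜ
  { p, r, s, t }  = { q, u }ᶜ
  { p, s, t, u }  = { q, r }ᶜ
  |family| = 15
Step 4: 1 new —
  { p, s, t }  = { q, r, u }ᶜ
  |family| = 16
Step 5: stable.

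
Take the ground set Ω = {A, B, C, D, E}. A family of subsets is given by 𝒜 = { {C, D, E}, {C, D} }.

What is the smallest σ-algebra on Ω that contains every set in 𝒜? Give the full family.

Begin from { {}, {C, D}, {C, D, E}, Ω } (that is, 𝒜 plus ∅ and Ω).
Round 1 (2 new):
  {A, B}  = ᶜ of {C, D, E}
  {A, B, E}  = ᶜ of {C, D}
  (now 6)
Round 2 (1 new):
  {A, B, C, D}  = {C, D} ∪ {A, B}
  (now 7)
Round 3 adds 1:
  {E}  = ᶜ of {A, B, C, D}
  (now 8)
Round 4: already closed under ᶜ and ∪.

|σ(𝒜)| = 8.  σ(𝒜) = { {}, {E}, {A, B}, {C, D}, {A, B, E}, {C, D, E}, {A, B, C, D}, Ω }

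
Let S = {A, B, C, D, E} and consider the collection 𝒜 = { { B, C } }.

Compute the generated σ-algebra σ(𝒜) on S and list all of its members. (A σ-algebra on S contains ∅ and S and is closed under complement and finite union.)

Seed the family with 𝒜 together with ∅ and S: { {}, { B, C }, S }.
Pass 1 (1 new):
  { A, D, E }  = { B, C }ᶜ
  |family| = 4
Pass 2: closed — nothing new.

σ(𝒜) = { {}, { B, C }, { A, D, E }, S }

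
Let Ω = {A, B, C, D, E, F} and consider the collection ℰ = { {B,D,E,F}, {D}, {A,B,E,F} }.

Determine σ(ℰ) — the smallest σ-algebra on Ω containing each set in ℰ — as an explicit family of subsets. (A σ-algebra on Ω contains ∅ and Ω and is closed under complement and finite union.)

Answer: σ(ℰ) = { {}, {A}, {C}, {D}, {A,C}, {A,D}, {C,D}, {A,C,D}, {B,E,F}, {A,B,E,F}, {B,C,E,F}, {B,D,E,F}, {A,B,C,E,F}, {A,B,D,E,F}, {B,C,D,E,F}, Ω }

Trace:
Take S₀ = ℰ ∪ {∅, Ω} = { {}, {D}, {A,B,E,F}, {B,D,E,F}, Ω }.
Iteration 1 (4 new):
  {A,C}  = ᶜ of {B,D,E,F}
  {C,D}  = ᶜ of {A,B,E,F}
  {A,B,C,E,F}  = ᶜ of {D}
  {A,B,D,E,F}  = {B,D,E,F} ∪ {A,B,E,F}
  [9 total]
Iteration 2: +3 →
  {C}  = ᶜ of {A,B,D,E,F}
  {A,C,D}  = {C,D} ∪ {A,C}
  {B,C,D,E,F}  = {C,D} ∪ {B,D,E,F}
  [12 total]
Iteration 3: +2 →
  {A}  = ᶜ of {B,C,D,E,F}
  {B,E,F}  = ᶜ of {A,C,D}
  [14 total]
Iteration 4 adds 2:
  {A,D}  = {A} ∪ {D}
  {B,C,E,F}  = {C} ∪ {B,E,F}
  [16 total]
Iteration 5 adds nothing — fixpoint reached.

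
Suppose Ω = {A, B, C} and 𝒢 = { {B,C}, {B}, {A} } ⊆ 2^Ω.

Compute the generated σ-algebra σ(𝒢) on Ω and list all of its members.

Start: 𝒢 ∪ {∅, Ω} = { ∅, {A}, {B}, {B,C}, Ω }.
Step 1 (2 new):
  {A,B}  = {B} ∪ {A}
  {A,C}  = {B}ᶜ
Step 2 adds 1:
  {C}  = {A,B}ᶜ
Step 3: closed — nothing new.

σ(𝒢) = { ∅, {A}, {B}, {C}, {A,B}, {A,C}, {B,C}, Ω }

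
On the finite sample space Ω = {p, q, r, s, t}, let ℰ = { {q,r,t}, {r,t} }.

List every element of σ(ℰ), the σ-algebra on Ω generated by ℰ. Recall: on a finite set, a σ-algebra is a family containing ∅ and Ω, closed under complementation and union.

Answer: σ(ℰ) = { {}, {q}, {p,s}, {r,t}, {p,q,s}, {q,r,t}, {p,r,s,t}, Ω }

Trace:
Start: ℰ ∪ {∅, Ω} = { {}, {r,t}, {q,r,t}, Ω }.
Iteration 1 adds 2:
  {p,s}  = complement {q,r,t}
  {p,q,s}  = complement {r,t}
  |family| = 6
Iteration 2 (1 new):
  {p,r,s,t}  = {p,s} ∪ {r,t}
  |family| = 7
Iteration 3: +1 →
  {q}  = complement {p,r,s,t}
  |family| = 8
Iteration 4: stable.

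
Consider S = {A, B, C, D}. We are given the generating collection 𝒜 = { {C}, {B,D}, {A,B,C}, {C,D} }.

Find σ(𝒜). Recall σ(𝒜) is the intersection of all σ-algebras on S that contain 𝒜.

|σ(𝒜)| = 16.  σ(𝒜) = { {}, {A}, {B}, {C}, {D}, {A,B}, {A,C}, {A,D}, {B,C}, {B,D}, {C,D}, {A,B,C}, {A,B,D}, {A,C,D}, {B,C,D}, S }

Working:
Seed the family with 𝒜 together with ∅ and S: { {}, {C}, {B,D}, {C,D}, {A,B,C}, S }.
Round 1 (5 new):
  {D}  = ᶜ of {A,B,C}
  {A,B}  = ᶜ of {C,D}
  {A,C}  = ᶜ of {B,D}
  {A,B,D}  = ᶜ of {C}
  {B,C,D}  = {C} ∪ {B,D}
  |family| = 11
Round 2 adds 2:
  {A}  = ᶜ of {B,C,D}
  {A,C,D}  = {C,D} ∪ {A,C}
  |family| = 13
Round 3 (2 new):
  {B}  = ᶜ of {A,C,D}
  {A,D}  = {D} ∪ {A}
  |family| = 15
Round 4: 1 new —
  {B,C}  = ᶜ of {A,D}
  |family| = 16
Round 5: no new sets; the family is a σ-algebra.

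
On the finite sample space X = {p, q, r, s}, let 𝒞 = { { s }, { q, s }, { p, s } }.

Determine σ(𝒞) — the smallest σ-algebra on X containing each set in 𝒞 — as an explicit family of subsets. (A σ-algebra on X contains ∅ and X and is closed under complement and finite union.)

Initial family (5 sets): { {}, { s }, { p, s }, { q, s }, X }.
Iteration 1: 4 new —
  { p, r }  = { q, s }ᶜ
  { q, r }  = { p, s }ᶜ
  { p, q, r }  = { s }ᶜ
  { p, q, s }  = { p, s } ∪ { q, s }
  — 9 sets.
Iteration 2: 3 new —
  { r }  = { p, q, s }ᶜ
  { p, r, s }  = { p, s } ∪ { p, r }
  { q, r, s }  = { q, r } ∪ { s }
  — 12 sets.
Iteration 3. New:
  { p }  = { q, r, s }ᶜ
  { q }  = { p, r, s }ᶜ
  { r, s }  = { r } ∪ { s }
  — 15 sets.
Iteration 4. New:
  { p, q }  = { r, s }ᶜ
  — 16 sets.
Iteration 5: closed — nothing new.

Therefore σ(𝒞) = { {}, { p }, { q }, { r }, { s }, { p, q }, { p, r }, { p, s }, { q, r }, { q, s }, { r, s }, { p, q, r }, { p, q, s }, { p, r, s }, { q, r, s }, X } (|σ(𝒞)| = 16).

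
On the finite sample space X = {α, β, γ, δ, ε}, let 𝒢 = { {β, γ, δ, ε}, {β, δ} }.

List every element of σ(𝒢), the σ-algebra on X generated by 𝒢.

σ(𝒢) (8 sets): { {}, {α}, {β, δ}, {γ, ε}, {α, β, δ}, {α, γ, ε}, {β, γ, δ, ε}, X }

Check:
Start: 𝒢 ∪ {∅, X} = { {}, {β, δ}, {β, γ, δ, ε}, X }.
Iteration 1. New:
  {α}  = {β, γ, δ, ε}ᶜ
  {α, γ, ε}  = {β, δ}ᶜ
  — 6 sets.
Iteration 2 (1 new):
  {α, β, δ}  = {β, δ} ∪ {α}
  — 7 sets.
Iteration 3 adds 1:
  {γ, ε}  = {α, β, δ}ᶜ
  — 8 sets.
Iteration 4: stable.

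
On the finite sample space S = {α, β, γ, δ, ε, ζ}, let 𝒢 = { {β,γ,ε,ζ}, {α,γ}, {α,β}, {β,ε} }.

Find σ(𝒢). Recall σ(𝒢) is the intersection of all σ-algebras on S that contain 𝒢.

Answer: σ(𝒢) = { {}, {α}, {β}, {γ}, {δ}, {ε}, {ζ}, {α,β}, {α,γ}, {α,δ}, {α,ε}, {α,ζ}, {β,γ}, {β,δ}, {β,ε}, {β,ζ}, {γ,δ}, {γ,ε}, {γ,ζ}, {δ,ε}, {δ,ζ}, {ε,ζ}, {α,β,γ}, {α,β,δ}, {α,β,ε}, {α,β,ζ}, {α,γ,δ}, {α,γ,ε}, {α,γ,ζ}, {α,δ,ε}, {α,δ,ζ}, {α,ε,ζ}, {β,γ,δ}, {β,γ,ε}, {β,γ,ζ}, {β,δ,ε}, {β,δ,ζ}, {β,ε,ζ}, {γ,δ,ε}, {γ,δ,ζ}, {γ,ε,ζ}, {δ,ε,ζ}, {α,β,γ,δ}, {α,β,γ,ε}, {α,β,γ,ζ}, {α,β,δ,ε}, {α,β,δ,ζ}, {α,β,ε,ζ}, {α,γ,δ,ε}, {α,γ,δ,ζ}, {α,γ,ε,ζ}, {α,δ,ε,ζ}, {β,γ,δ,ε}, {β,γ,δ,ζ}, {β,γ,ε,ζ}, {β,δ,ε,ζ}, {γ,δ,ε,ζ}, {α,β,γ,δ,ε}, {α,β,γ,δ,ζ}, {α,β,γ,ε,ζ}, {α,β,δ,ε,ζ}, {α,γ,δ,ε,ζ}, {β,γ,δ,ε,ζ}, S }

Working:
Start: 𝒢 ∪ {∅, S} = { {}, {α,β}, {α,γ}, {β,ε}, {β,γ,ε,ζ}, S }.
Step 1: 8 new —
  {α,δ}  = complement {β,γ,ε,ζ}
  {α,β,γ}  = {α,β} ∪ {α,γ}
  {α,β,ε}  = {β,ε} ∪ {α,β}
  {α,β,γ,ε}  = {β,ε} ∪ {α,γ}
  {α,γ,δ,ζ}  = complement {β,ε}
  {β,δ,ε,ζ}  = complement {α,γ}
  {γ,δ,ε,ζ}  = complement {α,β}
  {α,β,γ,ε,ζ}  = {α,β} ∪ {β,γ,ε,ζ}
  — 14 sets.
Step 2: +13 →
  {δ}  = complement {α,β,γ,ε,ζ}
  {δ,ζ}  = complement {α,β,γ,ε}
  {α,β,δ}  = {α,β} ∪ {α,δ}
  {α,γ,δ}  = {α,δ} ∪ {α,γ}
  {γ,δ,ζ}  = complement {α,β,ε}
  {δ,ε,ζ}  = complement {α,β,γ}
  {α,β,γ,δ}  = {α,β,γ} ∪ {α,δ}
  {α,β,δ,ε}  = {β,ε} ∪ {α,δ}
  {α,β,γ,δ,ε}  = {α,δ} ∪ {α,β,γ,ε}
  {α,β,γ,δ,ζ}  = {α,β,γ} ∪ {α,γ,δ,ζ}
  {α,β,δ,ε,ζ}  = {α,β} ∪ {β,δ,ε,ζ}
  {α,γ,δ,ε,ζ}  = {γ,δ,ε,ζ} ∪ {α,δ}
  {β,γ,δ,ε,ζ}  = {β,ε} ∪ {γ,δ,ε,ζ}
  — 27 sets.
Step 3 adds 13:
  {α}  = complement {β,γ,δ,ε,ζ}
  {β}  = complement {α,γ,δ,ε,ζ}
  {γ}  = complement {α,β,δ,ε,ζ}
  {ε}  = complement {α,β,γ,δ,ζ}
  {ζ}  = complement {α,β,γ,δ,ε}
  {γ,ζ}  = complement {α,β,δ,ε}
  {ε,ζ}  = complement {α,β,γ,δ}
  {α,δ,ζ}  = {α,δ} ∪ {δ,ζ}
  {β,δ,ε}  = {β,ε} ∪ {δ}
  {β,ε,ζ}  = complement {α,γ,δ}
  {γ,ε,ζ}  = complement {α,β,δ}
  {α,β,δ,ζ}  = {δ,ζ} ∪ {α,β}
  {α,δ,ε,ζ}  = {α,δ} ∪ {δ,ε,ζ}
  — 40 sets.
Step 4. New:
  {α,ε}  = {α} ∪ {ε}
  {α,ζ}  = {α} ∪ {ζ}
  {β,γ}  = complement {α,δ,ε,ζ}
  {β,δ}  = {β} ∪ {δ}
  {β,ζ}  = {β} ∪ {ζ}
  {γ,δ}  = {γ} ∪ {δ}
  {γ,ε}  = complement {α,β,δ,ζ}
  {δ,ε}  = {δ} ∪ {ε}
  {α,β,ζ}  = {α,β} ∪ {ζ}
  {α,γ,ε}  = {α,γ} ∪ {ε}
  {α,γ,ζ}  = complement {β,δ,ε}
  {α,δ,ε}  = {α,δ} ∪ {ε}
  {α,ε,ζ}  = {α} ∪ {ε,ζ}
  {β,γ,ε}  = complement {α,δ,ζ}
  {β,γ,ζ}  = {β} ∪ {γ,ζ}
  {β,δ,ζ}  = {β} ∪ {δ,ζ}
  {α,β,γ,ζ}  = {α,β,γ} ∪ {γ,ζ}
  {α,β,ε,ζ}  = {α,β} ∪ {ε,ζ}
  {α,γ,δ,ε}  = {α,γ,δ} ∪ {ε}
  {α,γ,ε,ζ}  = {α,γ} ∪ {ε,ζ}
  {β,γ,δ,ε}  = {β,δ,ε} ∪ {γ}
  {β,γ,δ,ζ}  = {β} ∪ {γ,δ,ζ}
  — 62 sets.
Step 5 adds 2:
  {β,γ,δ}  = complement {α,ε,ζ}
  {γ,δ,ε}  = complement {α,β,ζ}
  — 64 sets.
Step 6: no new sets; the family is a σ-algebra.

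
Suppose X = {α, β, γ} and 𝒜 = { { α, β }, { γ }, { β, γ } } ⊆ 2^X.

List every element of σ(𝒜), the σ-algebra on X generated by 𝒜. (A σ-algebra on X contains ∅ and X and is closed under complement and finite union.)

σ(𝒜) = { {  }, { α }, { β }, { γ }, { α, β }, { α, γ }, { β, γ }, X }

Trace:
Initial family (5 sets): { {  }, { γ }, { α, β }, { β, γ }, X }.
Pass 1 (1 new):
  { α }  = complement { β, γ }
  |family| = 6
Pass 2 (1 new):
  { α, γ }  = { γ } ∪ { α }
  |family| = 7
Pass 3. New:
  { β }  = complement { α, γ }
  |family| = 8
Pass 4: stable.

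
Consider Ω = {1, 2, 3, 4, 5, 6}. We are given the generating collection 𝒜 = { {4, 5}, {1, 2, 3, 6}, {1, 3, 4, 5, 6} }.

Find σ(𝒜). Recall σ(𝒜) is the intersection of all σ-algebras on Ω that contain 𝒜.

Answer: σ(𝒜) = { ∅, {2}, {4, 5}, {1, 3, 6}, {2, 4, 5}, {1, 2, 3, 6}, {1, 3, 4, 5, 6}, Ω }

Check:
Begin from { ∅, {4, 5}, {1, 2, 3, 6}, {1, 3, 4, 5, 6}, Ω } (that is, 𝒜 plus ∅ and Ω).
Round 1: 1 new —
  {2}  = complement {1, 3, 4, 5, 6}
  |family| = 6
Round 2: 1 new —
  {2, 4, 5}  = {4, 5} ∪ {2}
  |family| = 7
Round 3 (1 new):
  {1, 3, 6}  = complement {2, 4, 5}
  |family| = 8
Round 4: already closed under ᶜ and ∪.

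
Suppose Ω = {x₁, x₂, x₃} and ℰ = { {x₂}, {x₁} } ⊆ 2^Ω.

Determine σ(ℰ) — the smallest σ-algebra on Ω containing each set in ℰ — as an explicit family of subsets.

Answer: σ(ℰ) = { {}, {x₁}, {x₂}, {x₃}, {x₁,x₂}, {x₁,x₃}, {x₂,x₃}, Ω }

Check:
Take S₀ = ℰ ∪ {∅, Ω} = { {}, {x₁}, {x₂}, Ω }.
Round 1. New:
  {x₁,x₂}  = {x₂} ∪ {x₁}
  {x₁,x₃}  = {x₂}ᶜ
  {x₂,x₃}  = {x₁}ᶜ
  |family| = 7
Round 2 (1 new):
  {x₃}  = {x₁,x₂}ᶜ
  |family| = 8
Round 3: no new sets; the family is a σ-algebra.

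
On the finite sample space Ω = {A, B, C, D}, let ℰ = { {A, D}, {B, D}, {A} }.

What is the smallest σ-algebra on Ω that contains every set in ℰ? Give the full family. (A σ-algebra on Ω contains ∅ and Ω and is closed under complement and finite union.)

Begin from { {}, {A}, {A, D}, {B, D}, Ω } (that is, ℰ plus ∅ and Ω).
Step 1: +4 →
  {A, C}  = ᶜ of {B, D}
  {B, C}  = ᶜ of {A, D}
  {A, B, D}  = {A, D} ∪ {B, D}
  {B, C, D}  = ᶜ of {A}
  [9 total]
Step 2: +3 →
  {C}  = ᶜ of {A, B, D}
  {A, B, C}  = {B, C} ∪ {A, C}
  {A, C, D}  = {A, D} ∪ {A, C}
  [12 total]
Step 3 (2 new):
  {B}  = ᶜ of {A, C, D}
  {D}  = ᶜ of {A, B, C}
  [14 total]
Step 4 (2 new):
  {A, B}  = {B} ∪ {A}
  {C, D}  = {C} ∪ {D}
  [16 total]
Step 5: no new sets; the family is a σ-algebra.

σ(ℰ) = { {}, {A}, {B}, {C}, {D}, {A, B}, {A, C}, {A, D}, {B, C}, {B, D}, {C, D}, {A, B, C}, {A, B, D}, {A, C, D}, {B, C, D}, Ω }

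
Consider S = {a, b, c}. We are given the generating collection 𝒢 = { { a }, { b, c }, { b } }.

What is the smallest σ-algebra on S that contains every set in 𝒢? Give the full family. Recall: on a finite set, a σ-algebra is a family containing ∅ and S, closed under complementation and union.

Begin from { {}, { a }, { b }, { b, c }, S } (that is, 𝒢 plus ∅ and S).
Iteration 1: +2 →
  { a, b }  = { b } ∪ { a }
  { a, c }  = { b }ᶜ
  — 7 sets.
Iteration 2: +1 →
  { c }  = { a, b }ᶜ
  — 8 sets.
Iteration 3 adds nothing — fixpoint reached.

σ(𝒢) = { {}, { a }, { b }, { c }, { a, b }, { a, c }, { b, c }, S }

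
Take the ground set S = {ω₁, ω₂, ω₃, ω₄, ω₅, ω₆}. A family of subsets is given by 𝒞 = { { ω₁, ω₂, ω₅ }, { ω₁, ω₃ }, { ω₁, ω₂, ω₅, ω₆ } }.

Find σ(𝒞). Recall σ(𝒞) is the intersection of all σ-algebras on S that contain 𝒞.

σ(𝒞) (32 sets): { ∅, { ω₁ }, { ω₃ }, { ω₄ }, { ω₆ }, { ω₁, ω₃ }, { ω₁, ω₄ }, { ω₁, ω₆ }, { ω₂, ω₅ }, { ω₃, ω₄ }, { ω₃, ω₆ }, { ω₄, ω₆ }, { ω₁, ω₂, ω₅ }, { ω₁, ω₃, ω₄ }, { ω₁, ω₃, ω₆ }, { ω₁, ω₄, ω₆ }, { ω₂, ω₃, ω₅ }, { ω₂, ω₄, ω₅ }, { ω₂, ω₅, ω₆ }, { ω₃, ω₄, ω₆ }, { ω₁, ω₂, ω₃, ω₅ }, { ω₁, ω₂, ω₄, ω₅ }, { ω₁, ω₂, ω₅, ω₆ }, { ω₁, ω₃, ω₄, ω₆ }, { ω₂, ω₃, ω₄, ω₅ }, { ω₂, ω₃, ω₅, ω₆ }, { ω₂, ω₄, ω₅, ω₆ }, { ω₁, ω₂, ω₃, ω₄, ω₅ }, { ω₁, ω₂, ω₃, ω₅, ω₆ }, { ω₁, ω₂, ω₄, ω₅, ω₆ }, { ω₂, ω₃, ω₄, ω₅, ω₆ }, S }

Check:
Initial family (5 sets): { ∅, { ω₁, ω₃ }, { ω₁, ω₂, ω₅ }, { ω₁, ω₂, ω₅, ω₆ }, S }.
Step 1: 5 new —
  { ω₃, ω₄ }  = ᶜ of { ω₁, ω₂, ω₅, ω₆ }
  { ω₃, ω₄, ω₆ }  = ᶜ of { ω₁, ω₂, ω₅ }
  { ω₁, ω₂, ω₃, ω₅ }  = { ω₁, ω₂, ω₅ } ∪ { ω₁, ω₃ }
  { ω₂, ω₄, ω₅, ω₆ }  = ᶜ of { ω₁, ω₃ }
  { ω₁, ω₂, ω₃, ω₅, ω₆ }  = { ω₁, ω₃ } ∪ { ω₁, ω₂, ω₅, ω₆ }
  [10 total]
Step 2. New:
  { ω₄ }  = ᶜ of { ω₁, ω₂, ω₃, ω₅, ω₆ }
  { ω₄, ω₆ }  = ᶜ of { ω₁, ω₂, ω₃, ω₅ }
  { ω₁, ω₃, ω₄ }  = { ω₃, ω₄ } ∪ { ω₁, ω₃ }
  { ω₁, ω₃, ω₄, ω₆ }  = { ω₁, ω₃ } ∪ { ω₃, ω₄, ω₆ }
  { ω₁, ω₂, ω₃, ω₄, ω₅ }  = { ω₃, ω₄ } ∪ { ω₁, ω₂, ω₅ }
  { ω₁, ω₂, ω₄, ω₅, ω₆ }  = { ω₁, ω₂, ω₅ } ∪ { ω₂, ω₄, ω₅, ω₆ }
  { ω₂, ω₃, ω₄, ω₅, ω₆ }  = { ω₃, ω₄ } ∪ { ω₂, ω₄, ω₅, ω₆ }
  [17 total]
Step 3 adds 6:
  { ω₁ }  = ᶜ of { ω₂, ω₃, ω₄, ω₅, ω₆ }
  { ω₃ }  = ᶜ of { ω₁, ω₂, ω₄, ω₅, ω₆ }
  { ω₆ }  = ᶜ of { ω₁, ω₂, ω₃, ω₄, ω₅ }
  { ω₂, ω₅ }  = ᶜ of { ω₁, ω₃, ω₄, ω₆ }
  { ω₂, ω₅, ω₆ }  = ᶜ of { ω₁, ω₃, ω₄ }
  { ω₁, ω₂, ω₄, ω₅ }  = { ω₁, ω₂, ω₅ } ∪ { ω₄ }
  [23 total]
Step 4: +9 →
  { ω₁, ω₄ }  = { ω₁ } ∪ { ω₄ }
  { ω₁, ω₆ }  = { ω₁ } ∪ { ω₆ }
  { ω₃, ω₆ }  = ᶜ of { ω₁, ω₂, ω₄, ω₅ }
  { ω₁, ω₃, ω₆ }  = { ω₆ } ∪ { ω₁, ω₃ }
  { ω₁, ω₄, ω₆ }  = { ω₁ } ∪ { ω₄, ω₆ }
  { ω₂, ω₃, ω₅ }  = { ω₂, ω₅ } ∪ { ω₃ }
  { ω₂, ω₄, ω₅ }  = { ω₂, ω₅ } ∪ { ω₄ }
  { ω₂, ω₃, ω₄, ω₅ }  = { ω₂, ω₅ } ∪ { ω₃, ω₄ }
  { ω₂, ω₃, ω₅, ω₆ }  = { ω₂, ω₅, ω₆ } ∪ { ω₃ }
  [32 total]
Step 5 adds nothing — fixpoint reached.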